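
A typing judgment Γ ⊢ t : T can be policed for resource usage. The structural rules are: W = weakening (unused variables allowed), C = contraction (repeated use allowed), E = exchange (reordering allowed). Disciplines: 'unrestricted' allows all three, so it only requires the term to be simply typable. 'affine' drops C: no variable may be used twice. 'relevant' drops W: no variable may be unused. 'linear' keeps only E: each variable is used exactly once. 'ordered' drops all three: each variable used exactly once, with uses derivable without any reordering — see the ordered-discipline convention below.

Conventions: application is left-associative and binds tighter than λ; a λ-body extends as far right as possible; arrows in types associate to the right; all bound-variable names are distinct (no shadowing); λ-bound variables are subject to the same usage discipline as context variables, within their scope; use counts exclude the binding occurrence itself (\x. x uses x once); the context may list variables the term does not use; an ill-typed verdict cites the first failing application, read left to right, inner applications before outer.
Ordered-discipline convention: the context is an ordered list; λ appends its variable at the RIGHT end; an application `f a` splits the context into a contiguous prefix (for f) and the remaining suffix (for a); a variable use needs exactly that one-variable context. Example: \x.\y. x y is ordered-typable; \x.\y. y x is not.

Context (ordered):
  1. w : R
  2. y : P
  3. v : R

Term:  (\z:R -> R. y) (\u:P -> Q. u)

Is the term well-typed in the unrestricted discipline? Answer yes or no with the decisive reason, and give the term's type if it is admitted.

no — the type mismatch rejects it
use counts: w ×0, y ×1, v ×0, z (bound) ×0, u (bound) ×1
use order (left to right): y, u
typing: ill-typed: a function awaiting R -> R gets (P -> Q) -> P -> Q
summary: ordered ✗ | linear ✗ | affine ✗ | relevant ✗ | unrestricted ✗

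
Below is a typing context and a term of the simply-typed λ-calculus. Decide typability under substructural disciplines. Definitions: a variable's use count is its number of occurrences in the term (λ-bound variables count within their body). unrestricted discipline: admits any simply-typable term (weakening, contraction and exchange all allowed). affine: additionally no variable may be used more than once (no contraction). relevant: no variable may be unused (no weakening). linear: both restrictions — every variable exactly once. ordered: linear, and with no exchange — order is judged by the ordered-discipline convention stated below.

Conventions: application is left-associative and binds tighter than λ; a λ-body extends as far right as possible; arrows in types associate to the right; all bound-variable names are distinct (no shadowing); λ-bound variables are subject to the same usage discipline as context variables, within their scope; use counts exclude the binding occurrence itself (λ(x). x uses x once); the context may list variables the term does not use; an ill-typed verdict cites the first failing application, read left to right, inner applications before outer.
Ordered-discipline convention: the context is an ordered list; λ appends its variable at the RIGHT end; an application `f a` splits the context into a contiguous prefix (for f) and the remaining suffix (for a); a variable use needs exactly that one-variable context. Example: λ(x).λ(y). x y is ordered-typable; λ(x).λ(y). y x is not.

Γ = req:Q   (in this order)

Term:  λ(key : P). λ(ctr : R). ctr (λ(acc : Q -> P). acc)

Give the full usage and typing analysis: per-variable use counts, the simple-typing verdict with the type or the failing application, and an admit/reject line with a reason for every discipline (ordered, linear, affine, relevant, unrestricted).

variable uses: req=0, key [bound]=0, ctr [bound]=1, acc [bound]=1
left-to-right use order: ctr, acc
typing: ill-typed: non-function type R applied to an argument
ordered: ✗, fails simple typing
linear: ✗, a type mismatch blocks all five
affine: ✗, the type mismatch rejects it
relevant: ✗, not simply typable
unrestricted: ✗, fails simple typing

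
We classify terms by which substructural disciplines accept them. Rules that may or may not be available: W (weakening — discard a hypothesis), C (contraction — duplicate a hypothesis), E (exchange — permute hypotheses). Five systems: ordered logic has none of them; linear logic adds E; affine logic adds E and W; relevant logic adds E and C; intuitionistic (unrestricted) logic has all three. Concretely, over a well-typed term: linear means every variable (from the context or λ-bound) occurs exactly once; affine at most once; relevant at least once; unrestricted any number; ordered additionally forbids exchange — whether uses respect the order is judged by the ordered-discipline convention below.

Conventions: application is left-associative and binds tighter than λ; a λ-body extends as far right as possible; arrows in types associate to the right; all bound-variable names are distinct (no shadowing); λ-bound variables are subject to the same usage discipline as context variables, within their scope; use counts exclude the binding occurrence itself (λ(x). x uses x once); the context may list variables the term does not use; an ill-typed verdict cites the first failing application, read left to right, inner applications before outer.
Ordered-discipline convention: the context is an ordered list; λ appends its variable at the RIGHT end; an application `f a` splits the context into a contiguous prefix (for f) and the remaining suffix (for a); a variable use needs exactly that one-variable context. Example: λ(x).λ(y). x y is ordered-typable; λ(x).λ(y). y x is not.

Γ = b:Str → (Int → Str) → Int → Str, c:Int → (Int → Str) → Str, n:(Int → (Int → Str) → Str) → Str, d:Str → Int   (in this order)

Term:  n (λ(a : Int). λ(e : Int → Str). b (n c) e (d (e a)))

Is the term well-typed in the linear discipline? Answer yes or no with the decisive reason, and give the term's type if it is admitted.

no — n ×2, e ×2 used more than once (contraction)
variable uses: b ×1, c ×1, n ×2, d ×1, a [bound] ×1, e [bound] ×2
left-to-right use order: n, b, n, c, e, d, e, a
typing: well-typed at Str
summary: ordered ✗; linear ✗; affine ✗; relevant ✓; unrestricted ✓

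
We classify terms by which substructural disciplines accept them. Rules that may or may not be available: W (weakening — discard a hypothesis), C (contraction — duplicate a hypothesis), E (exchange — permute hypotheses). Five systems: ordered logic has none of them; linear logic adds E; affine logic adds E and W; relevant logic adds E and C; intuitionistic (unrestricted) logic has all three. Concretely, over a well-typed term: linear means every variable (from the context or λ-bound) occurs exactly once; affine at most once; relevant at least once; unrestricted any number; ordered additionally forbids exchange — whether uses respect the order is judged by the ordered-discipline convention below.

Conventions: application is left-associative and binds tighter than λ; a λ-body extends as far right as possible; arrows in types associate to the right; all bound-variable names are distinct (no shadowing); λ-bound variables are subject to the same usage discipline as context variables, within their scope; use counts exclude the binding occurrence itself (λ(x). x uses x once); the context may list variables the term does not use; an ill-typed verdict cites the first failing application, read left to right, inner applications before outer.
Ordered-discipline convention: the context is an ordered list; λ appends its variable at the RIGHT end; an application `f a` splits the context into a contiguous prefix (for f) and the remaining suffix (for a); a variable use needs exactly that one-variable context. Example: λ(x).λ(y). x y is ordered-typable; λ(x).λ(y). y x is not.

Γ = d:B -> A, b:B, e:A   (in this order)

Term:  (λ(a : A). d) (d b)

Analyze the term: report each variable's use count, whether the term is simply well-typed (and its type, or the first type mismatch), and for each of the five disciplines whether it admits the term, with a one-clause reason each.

usage: d: 2, b: 1, e: 0, a (λ-bound): 0
use order (left to right): d, d, b
typing: well-typed — term : B -> A
ordered: ✗ — d ×2 used more than once (contraction); needs weakening: e, a unused
linear: ✗ — d ×2 used more than once (contraction); needs weakening: e, a unused
affine: ✗ — d ×2 used more than once (contraction)
relevant: ✗ — needs weakening: e, a unused
unrestricted: ✓ — well-typed at B -> A; no restrictions here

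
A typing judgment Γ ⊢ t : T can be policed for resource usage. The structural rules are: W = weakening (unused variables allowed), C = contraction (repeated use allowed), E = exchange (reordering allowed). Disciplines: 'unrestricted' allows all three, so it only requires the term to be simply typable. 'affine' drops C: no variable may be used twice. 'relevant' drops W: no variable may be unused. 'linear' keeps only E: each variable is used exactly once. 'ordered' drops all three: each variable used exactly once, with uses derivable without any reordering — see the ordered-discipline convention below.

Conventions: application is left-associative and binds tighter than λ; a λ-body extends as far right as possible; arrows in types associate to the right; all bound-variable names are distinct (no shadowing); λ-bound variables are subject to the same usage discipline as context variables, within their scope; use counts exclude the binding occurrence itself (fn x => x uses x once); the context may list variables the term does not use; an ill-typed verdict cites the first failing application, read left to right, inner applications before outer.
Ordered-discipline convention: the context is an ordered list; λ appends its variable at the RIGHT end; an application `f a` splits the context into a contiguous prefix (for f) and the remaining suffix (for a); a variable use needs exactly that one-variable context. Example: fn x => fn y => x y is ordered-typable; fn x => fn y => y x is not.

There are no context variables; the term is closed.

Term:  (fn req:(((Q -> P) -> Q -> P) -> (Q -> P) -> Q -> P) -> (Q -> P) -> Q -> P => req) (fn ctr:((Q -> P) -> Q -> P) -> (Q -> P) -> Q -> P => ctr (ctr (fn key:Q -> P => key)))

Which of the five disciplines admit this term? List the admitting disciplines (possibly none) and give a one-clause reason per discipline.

accepted by: relevant, unrestricted
use counts: req [bound] ×1, ctr [bound] ×2, key [bound] ×1
uses in reading order: req, ctr, ctr, key
typing: well-typed at (((Q -> P) -> Q -> P) -> (Q -> P) -> Q -> P) -> (Q -> P) -> Q -> P
ordered: ✗ — needs contraction — ctr ×2
linear: ✗ — needs contraction — ctr ×2
affine: ✗ — needs contraction — ctr ×2
relevant: ✓ — req, ctr, key: all used, weakening unneeded
unrestricted: ✓ — type-checks ((((Q -> P) -> Q -> P) -> (Q -> P) -> Q -> P) -> (Q -> P) -> Q -> P) and nothing is barred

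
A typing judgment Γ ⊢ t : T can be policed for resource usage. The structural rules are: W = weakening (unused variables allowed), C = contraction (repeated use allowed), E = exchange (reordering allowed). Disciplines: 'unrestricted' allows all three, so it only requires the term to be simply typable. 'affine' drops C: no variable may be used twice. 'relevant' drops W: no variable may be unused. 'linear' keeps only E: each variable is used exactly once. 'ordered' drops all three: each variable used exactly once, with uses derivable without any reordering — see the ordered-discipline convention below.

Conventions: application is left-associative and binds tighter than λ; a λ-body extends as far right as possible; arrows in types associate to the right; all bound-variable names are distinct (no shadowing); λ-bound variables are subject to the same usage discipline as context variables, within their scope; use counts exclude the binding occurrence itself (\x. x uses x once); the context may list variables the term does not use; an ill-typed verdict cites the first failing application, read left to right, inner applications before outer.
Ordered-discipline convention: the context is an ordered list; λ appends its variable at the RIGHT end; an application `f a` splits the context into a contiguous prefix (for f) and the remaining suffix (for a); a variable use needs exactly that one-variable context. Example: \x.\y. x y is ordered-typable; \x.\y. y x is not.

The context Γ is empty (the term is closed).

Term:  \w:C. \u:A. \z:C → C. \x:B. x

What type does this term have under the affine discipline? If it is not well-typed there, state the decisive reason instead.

term : C → A → (C → C) → B → B
variable uses: w (λ-bound): 0×; u (λ-bound): 0×; z (λ-bound): 0×; x (λ-bound): 1×
uses in reading order: x
typing: the term checks, with type C → A → (C → C) → B → B
per-discipline verdicts: ordered ✗, linear ✗, affine ✓, relevant ✗, unrestricted ✓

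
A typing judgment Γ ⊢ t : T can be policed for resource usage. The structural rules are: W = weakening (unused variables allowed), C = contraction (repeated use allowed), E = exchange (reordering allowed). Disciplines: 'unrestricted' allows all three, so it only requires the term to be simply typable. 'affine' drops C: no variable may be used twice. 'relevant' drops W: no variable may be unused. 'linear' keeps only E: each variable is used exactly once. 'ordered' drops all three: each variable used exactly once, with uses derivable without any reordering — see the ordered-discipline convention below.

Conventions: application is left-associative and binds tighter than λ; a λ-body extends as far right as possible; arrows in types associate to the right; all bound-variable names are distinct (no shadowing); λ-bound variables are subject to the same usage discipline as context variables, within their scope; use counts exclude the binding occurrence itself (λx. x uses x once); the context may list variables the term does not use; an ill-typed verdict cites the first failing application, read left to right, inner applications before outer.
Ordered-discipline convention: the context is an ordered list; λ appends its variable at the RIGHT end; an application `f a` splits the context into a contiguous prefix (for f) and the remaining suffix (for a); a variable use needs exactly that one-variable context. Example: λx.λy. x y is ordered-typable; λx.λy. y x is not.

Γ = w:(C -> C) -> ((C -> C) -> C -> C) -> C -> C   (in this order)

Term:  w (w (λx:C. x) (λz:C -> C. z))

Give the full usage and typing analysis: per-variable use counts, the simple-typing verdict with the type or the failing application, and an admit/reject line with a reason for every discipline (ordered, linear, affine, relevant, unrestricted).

counts: w=2, x (bound)=1, z (bound)=1
use order (left to right): w, w, x, z
typing: well-typed at ((C -> C) -> C -> C) -> C -> C
ordered: ✗, repeated use of w ×2
linear: ✗, repeated use of w ×2
affine: ✗, repeated use of w ×2
relevant: ✓, none of w, x, z goes unused
unrestricted: ✓, typability at ((C -> C) -> C -> C) -> C -> C is all that's needed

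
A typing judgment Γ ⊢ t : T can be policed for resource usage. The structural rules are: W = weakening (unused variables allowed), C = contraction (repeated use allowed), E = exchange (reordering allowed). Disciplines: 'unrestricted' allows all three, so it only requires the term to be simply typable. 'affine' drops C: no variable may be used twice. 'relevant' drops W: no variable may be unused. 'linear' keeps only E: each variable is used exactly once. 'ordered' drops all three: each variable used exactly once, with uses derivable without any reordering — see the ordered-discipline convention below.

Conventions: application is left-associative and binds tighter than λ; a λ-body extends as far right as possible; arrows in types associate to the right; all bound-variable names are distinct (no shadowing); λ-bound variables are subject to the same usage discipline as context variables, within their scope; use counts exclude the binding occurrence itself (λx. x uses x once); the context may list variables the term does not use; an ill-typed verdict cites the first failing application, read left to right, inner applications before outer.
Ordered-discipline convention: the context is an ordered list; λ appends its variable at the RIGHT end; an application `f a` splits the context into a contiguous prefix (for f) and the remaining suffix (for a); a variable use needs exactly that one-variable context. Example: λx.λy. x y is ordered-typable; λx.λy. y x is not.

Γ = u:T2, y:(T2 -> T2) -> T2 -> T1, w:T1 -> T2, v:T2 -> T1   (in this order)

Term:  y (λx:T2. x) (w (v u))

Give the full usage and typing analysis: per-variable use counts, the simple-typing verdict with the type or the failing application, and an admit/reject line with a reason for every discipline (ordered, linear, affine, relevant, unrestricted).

use counts: u ×1; y ×1; w ×1; v ×1; x (λ-bound) ×1
use order (left to right): y, x, w, v, u
typing: the term checks, with type T1
ordered: ✗, no contiguous prefix/suffix split fits y, x, w, v, u
linear: ✓, exactly-once usage across u, y, w, v, x
affine: ✓, u, y, w, v, x: no repeats, contraction unneeded
relevant: ✓, u, y, w, v, x: all used, weakening unneeded
unrestricted: ✓, type-checks (T1) and nothing is barred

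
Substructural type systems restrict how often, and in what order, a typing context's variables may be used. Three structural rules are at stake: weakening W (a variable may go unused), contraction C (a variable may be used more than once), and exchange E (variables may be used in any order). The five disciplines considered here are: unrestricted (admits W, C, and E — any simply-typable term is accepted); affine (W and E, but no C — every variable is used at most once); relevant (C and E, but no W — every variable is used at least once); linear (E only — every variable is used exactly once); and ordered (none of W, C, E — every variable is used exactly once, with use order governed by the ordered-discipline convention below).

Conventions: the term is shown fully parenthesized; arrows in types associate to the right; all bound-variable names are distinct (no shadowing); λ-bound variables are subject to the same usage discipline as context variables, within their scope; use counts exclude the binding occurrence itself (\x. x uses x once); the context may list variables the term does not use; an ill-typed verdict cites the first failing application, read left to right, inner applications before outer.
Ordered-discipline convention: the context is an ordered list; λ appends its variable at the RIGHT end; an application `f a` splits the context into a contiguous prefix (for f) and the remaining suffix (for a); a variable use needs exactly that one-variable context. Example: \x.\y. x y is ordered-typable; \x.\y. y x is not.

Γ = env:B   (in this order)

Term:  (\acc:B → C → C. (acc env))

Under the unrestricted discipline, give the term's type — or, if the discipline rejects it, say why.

term : (B → C → C) → C → C
use counts: env=1; acc [bound]=1
left-to-right use order: acc, env
typing: well-typed at (B → C → C) → C → C
across the five disciplines: ordered ✗ · linear ✓ · affine ✓ · relevant ✓ · unrestricted ✓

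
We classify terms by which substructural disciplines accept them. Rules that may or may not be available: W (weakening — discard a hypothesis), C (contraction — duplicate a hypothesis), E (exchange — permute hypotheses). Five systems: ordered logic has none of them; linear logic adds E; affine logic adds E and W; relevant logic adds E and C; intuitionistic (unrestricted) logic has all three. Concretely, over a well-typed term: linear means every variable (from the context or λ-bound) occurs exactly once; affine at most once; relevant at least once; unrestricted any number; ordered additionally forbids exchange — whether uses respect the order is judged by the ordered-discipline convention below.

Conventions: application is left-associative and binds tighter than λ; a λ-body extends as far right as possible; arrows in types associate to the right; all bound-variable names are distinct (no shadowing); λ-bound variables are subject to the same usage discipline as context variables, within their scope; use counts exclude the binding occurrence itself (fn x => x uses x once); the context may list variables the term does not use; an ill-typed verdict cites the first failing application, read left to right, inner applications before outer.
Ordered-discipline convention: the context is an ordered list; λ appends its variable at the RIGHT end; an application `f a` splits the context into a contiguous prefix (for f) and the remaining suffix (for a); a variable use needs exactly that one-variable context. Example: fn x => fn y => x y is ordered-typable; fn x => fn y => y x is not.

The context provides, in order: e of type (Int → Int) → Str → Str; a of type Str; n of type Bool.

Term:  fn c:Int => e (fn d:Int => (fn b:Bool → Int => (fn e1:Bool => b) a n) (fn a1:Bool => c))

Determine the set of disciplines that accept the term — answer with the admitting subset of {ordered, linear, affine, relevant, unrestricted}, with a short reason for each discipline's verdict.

admitting disciplines: none
variable uses: e=1, a=1, n=1, c [bound]=1, d [bound]=0, b [bound]=1, e1 [bound]=0, a1 [bound]=0
uses in reading order: e, b, a, n, c
typing: ill-typed: an argument Str mismatches the expected Bool
ordered ✗ (a type mismatch blocks all five)
linear ✗ (the type mismatch rejects it)
affine ✗ (not simply typable)
relevant ✗ (fails simple typing)
unrestricted ✗ (a type mismatch blocks all five)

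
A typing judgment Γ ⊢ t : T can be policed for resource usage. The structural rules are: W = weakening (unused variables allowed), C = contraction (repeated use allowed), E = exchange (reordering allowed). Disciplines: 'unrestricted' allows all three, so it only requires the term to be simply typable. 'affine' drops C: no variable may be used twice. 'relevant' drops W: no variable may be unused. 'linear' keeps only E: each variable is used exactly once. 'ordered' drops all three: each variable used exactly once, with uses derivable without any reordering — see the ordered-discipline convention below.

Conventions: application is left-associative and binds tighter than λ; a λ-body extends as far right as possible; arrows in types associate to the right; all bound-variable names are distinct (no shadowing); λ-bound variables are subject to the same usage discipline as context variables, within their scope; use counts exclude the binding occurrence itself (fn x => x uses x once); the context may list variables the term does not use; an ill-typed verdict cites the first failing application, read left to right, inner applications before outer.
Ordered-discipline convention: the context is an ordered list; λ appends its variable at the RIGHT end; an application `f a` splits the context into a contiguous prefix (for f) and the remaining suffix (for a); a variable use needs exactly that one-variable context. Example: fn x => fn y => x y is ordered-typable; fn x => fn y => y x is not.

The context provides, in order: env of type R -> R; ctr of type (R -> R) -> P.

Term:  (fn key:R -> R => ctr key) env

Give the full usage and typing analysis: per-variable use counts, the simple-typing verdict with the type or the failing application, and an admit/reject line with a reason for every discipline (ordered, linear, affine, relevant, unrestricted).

use counts: env=1, ctr=1, key [bound]=1
left-to-right use order: ctr, key, env
typing: the term checks, with type P
ordered ✗ (no contiguous prefix/suffix split fits ctr, key, env)
linear ✓ (each of env, ctr, key used exactly once)
affine ✓ (no duplicate uses among env, ctr, key)
relevant ✓ (env, ctr, key: all used, weakening unneeded)
unrestricted ✓ (simply typable at P; W, C, E all held)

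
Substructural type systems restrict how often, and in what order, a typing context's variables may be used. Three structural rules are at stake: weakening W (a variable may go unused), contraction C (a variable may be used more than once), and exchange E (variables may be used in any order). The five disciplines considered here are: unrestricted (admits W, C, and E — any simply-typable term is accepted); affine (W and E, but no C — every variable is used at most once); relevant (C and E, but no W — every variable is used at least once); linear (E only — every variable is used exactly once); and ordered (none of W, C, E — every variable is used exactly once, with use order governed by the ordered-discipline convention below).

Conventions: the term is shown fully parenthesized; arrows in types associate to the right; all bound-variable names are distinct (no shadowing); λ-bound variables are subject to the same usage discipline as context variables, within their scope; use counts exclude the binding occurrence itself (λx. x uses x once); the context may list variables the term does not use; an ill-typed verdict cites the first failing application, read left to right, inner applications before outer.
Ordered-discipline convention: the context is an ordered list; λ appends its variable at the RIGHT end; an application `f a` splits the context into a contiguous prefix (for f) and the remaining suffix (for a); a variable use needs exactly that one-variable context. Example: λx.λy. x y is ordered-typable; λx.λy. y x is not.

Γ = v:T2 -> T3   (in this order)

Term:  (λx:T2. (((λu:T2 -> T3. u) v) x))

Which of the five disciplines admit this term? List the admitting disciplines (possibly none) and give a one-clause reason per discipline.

accepted by: ordered, linear, affine, relevant, unrestricted
usage: v: 1×; x [bound]: 1×; u [bound]: 1×
use order (left to right): u, v, x
typing: the term checks, with type T2 -> T3
ordered: ✓ — v, x, u once each; derivable with no W/C/E
linear: ✓ — each of v, x, u used exactly once
affine: ✓ — none of v, x, u used more than once
relevant: ✓ — every one of v, x, u appears
unrestricted: ✓ — simply typable at T2 -> T3; W, C, E all held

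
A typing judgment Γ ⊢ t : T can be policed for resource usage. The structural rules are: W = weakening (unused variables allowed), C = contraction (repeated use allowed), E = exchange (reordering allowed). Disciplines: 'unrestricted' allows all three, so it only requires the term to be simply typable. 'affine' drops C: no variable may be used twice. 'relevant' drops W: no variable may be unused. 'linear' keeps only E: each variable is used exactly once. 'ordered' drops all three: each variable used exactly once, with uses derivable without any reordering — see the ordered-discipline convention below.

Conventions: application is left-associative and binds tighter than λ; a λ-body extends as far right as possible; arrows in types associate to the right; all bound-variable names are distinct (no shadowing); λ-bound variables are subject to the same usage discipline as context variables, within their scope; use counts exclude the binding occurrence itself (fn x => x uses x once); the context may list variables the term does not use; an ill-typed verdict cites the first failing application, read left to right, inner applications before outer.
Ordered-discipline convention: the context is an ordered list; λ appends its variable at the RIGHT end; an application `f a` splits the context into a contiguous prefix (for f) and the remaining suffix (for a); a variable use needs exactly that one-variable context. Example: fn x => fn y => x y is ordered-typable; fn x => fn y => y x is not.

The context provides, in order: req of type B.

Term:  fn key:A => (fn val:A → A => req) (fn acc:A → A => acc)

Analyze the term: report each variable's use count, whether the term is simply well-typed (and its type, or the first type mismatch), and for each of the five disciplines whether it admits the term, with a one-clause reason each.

variable uses: req=1; key (λ-bound)=0; val (λ-bound)=0; acc (λ-bound)=1
left-to-right use order: req, acc
typing: ill-typed: an argument (A → A) → A → A mismatches the expected A → A
ordered: ✗ — not simply typable
linear: ✗ — fails simple typing
affine: ✗ — a type mismatch blocks all five
relevant: ✗ — the type mismatch rejects it
unrestricted: ✗ — not simply typable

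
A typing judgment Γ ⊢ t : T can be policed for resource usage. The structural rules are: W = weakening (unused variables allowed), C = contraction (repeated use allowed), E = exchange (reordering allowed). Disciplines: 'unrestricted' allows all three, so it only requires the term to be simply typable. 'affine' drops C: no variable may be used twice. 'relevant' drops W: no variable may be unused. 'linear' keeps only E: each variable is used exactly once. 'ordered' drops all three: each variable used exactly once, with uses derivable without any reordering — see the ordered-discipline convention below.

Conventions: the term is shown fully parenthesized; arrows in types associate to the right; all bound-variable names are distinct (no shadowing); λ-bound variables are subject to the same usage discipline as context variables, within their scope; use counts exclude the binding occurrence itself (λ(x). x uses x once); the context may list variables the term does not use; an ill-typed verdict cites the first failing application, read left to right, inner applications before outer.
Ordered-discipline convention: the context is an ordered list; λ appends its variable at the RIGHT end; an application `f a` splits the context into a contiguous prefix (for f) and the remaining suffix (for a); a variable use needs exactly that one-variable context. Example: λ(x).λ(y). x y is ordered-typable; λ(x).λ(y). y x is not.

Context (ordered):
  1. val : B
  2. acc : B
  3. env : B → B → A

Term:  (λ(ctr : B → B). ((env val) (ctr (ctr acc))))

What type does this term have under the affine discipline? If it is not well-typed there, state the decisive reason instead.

not well-typed under affine — ctr ×2 used more than once (contraction)
usage: val=1; acc=1; env=1; ctr (λ-bound)=2
left-to-right use order: env, val, ctr, ctr, acc
typing: well-typed — term : (B → B) → A
summary: ordered ✗; linear ✗; affine ✗; relevant ✓; unrestricted ✓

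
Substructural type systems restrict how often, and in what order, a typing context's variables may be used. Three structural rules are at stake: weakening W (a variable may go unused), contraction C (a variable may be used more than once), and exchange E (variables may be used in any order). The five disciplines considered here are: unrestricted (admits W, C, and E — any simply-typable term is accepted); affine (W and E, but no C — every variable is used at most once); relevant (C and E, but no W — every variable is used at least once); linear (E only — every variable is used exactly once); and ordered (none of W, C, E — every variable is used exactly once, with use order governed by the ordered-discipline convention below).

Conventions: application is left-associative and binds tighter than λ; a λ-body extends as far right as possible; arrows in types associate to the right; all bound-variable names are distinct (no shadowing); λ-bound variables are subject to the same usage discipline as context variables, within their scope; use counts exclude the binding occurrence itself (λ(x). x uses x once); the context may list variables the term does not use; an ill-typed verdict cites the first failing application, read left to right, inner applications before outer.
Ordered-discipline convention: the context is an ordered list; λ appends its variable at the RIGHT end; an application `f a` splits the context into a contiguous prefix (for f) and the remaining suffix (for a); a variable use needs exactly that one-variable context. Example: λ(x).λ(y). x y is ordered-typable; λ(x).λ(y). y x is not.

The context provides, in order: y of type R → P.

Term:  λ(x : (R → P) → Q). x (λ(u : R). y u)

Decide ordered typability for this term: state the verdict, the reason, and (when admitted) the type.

no — use order x, y, u needs exchange
usage: y: 1×, x [bound]: 1×, u [bound]: 1×
order of uses: x, y, u
typing: well-typed at ((R → P) → Q) → Q
across the five disciplines: ordered ✗, linear ✓, affine ✓, relevant ✓, unrestricted ✓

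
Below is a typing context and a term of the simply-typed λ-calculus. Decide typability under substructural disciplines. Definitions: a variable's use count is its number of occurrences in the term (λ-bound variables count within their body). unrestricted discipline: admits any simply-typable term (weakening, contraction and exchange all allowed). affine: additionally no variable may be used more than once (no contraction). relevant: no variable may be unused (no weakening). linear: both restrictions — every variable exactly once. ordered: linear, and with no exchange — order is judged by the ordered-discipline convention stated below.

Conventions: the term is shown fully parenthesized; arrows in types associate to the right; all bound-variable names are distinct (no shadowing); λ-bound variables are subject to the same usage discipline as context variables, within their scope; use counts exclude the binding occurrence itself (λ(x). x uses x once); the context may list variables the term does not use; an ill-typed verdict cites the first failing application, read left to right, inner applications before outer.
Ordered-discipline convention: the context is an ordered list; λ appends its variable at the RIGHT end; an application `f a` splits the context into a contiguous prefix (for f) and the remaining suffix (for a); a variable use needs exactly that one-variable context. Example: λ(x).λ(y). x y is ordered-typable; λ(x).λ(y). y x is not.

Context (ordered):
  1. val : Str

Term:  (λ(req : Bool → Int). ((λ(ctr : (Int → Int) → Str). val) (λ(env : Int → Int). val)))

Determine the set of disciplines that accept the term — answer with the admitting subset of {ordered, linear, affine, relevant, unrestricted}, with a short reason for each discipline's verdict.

admitted in: unrestricted
use counts: val: 2×; req [bound]: 0×; ctr [bound]: 0×; env [bound]: 0×
uses in reading order: val, val
typing: well-typed at (Bool → Int) → Str
ordered ✗ (val ×2 used more than once (contraction); unused: req, ctr, env — weakening required)
linear ✗ (val ×2 used more than once (contraction); unused: req, ctr, env — weakening required)
affine ✗ (val ×2 used more than once (contraction))
relevant ✗ (unused: req, ctr, env — weakening required)
unrestricted ✓ (typability at (Bool → Int) → Str is all that's needed)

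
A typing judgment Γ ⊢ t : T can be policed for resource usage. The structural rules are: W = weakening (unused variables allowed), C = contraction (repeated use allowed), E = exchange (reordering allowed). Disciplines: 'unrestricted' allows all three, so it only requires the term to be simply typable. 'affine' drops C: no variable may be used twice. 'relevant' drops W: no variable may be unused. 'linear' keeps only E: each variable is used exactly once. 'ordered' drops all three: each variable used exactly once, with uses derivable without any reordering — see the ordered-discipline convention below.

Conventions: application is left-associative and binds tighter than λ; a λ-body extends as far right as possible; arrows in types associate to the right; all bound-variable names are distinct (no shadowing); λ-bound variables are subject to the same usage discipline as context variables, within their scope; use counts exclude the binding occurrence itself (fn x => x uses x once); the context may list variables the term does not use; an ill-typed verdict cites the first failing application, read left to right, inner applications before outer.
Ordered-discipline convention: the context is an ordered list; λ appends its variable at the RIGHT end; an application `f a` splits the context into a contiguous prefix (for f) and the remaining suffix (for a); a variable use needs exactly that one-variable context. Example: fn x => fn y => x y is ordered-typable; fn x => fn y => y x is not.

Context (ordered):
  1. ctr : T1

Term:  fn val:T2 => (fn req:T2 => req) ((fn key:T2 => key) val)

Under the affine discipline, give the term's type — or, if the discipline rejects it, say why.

term : T2 -> T2
use counts: ctr ×0; val [bound] ×1; req [bound] ×1; key [bound] ×1
uses in reading order: req, key, val
typing: ✓ — T2 -> T2
across the five disciplines: ordered ✗, linear ✗, affine ✓, relevant ✗, unrestricted ✓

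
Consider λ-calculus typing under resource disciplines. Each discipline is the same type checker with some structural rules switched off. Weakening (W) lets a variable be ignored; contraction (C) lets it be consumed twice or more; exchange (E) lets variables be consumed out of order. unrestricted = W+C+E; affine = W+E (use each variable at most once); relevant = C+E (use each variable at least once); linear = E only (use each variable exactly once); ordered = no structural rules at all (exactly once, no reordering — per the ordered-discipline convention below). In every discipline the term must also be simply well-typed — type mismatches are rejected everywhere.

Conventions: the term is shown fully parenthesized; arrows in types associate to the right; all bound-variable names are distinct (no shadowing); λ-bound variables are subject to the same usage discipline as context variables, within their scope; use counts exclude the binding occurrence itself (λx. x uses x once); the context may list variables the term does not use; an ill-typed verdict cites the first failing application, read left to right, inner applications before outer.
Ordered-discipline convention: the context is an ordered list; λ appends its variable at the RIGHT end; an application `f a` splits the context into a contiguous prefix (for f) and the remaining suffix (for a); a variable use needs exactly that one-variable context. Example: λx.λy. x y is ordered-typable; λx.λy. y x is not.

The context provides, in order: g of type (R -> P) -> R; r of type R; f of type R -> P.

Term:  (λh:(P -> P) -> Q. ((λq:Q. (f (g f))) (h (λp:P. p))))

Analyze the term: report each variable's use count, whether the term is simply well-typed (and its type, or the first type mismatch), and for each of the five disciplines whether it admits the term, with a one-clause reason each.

usage: g: 1; r: 0; f: 2; h [bound]: 1; q [bound]: 0; p [bound]: 1
left-to-right use order: f, g, f, h, p
typing: well-typed at ((P -> P) -> Q) -> P
ordered: ✗, needs contraction — f ×2; needs weakening: r, q unused
linear: ✗, needs contraction — f ×2; needs weakening: r, q unused
affine: ✗, needs contraction — f ×2
relevant: ✗, needs weakening: r, q unused
unrestricted: ✓, type-checks (((P -> P) -> Q) -> P) and nothing is barred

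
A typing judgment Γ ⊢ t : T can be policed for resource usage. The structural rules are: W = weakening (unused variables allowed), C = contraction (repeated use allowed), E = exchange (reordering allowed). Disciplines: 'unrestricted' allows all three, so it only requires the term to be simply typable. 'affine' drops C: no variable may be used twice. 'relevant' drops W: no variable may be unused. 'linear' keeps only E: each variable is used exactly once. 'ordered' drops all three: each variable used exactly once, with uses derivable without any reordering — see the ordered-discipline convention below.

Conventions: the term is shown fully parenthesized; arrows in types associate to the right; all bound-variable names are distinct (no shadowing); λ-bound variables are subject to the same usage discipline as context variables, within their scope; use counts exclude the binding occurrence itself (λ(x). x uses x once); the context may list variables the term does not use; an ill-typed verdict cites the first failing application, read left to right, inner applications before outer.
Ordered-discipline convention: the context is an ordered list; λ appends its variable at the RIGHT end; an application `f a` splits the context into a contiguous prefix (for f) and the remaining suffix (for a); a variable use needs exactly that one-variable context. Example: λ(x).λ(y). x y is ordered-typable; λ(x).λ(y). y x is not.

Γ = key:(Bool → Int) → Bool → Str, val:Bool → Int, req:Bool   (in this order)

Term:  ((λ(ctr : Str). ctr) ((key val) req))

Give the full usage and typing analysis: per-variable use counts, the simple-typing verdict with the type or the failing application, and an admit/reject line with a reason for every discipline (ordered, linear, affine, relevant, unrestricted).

variable uses: key=1, val=1, req=1, ctr (λ-bound)=1
order of uses: ctr, key, val, req
typing: the term checks, with type Str
ordered: ✓, key, val, req, ctr: once each, no exchange needed
linear: ✓, exactly-once usage across key, val, req, ctr
affine: ✓, key, val, req, ctr: no repeats, contraction unneeded
relevant: ✓, none of key, val, req, ctr goes unused
unrestricted: ✓, typability at Str is all that's needed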